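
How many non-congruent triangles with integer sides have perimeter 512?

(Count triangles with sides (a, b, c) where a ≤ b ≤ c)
Let a ≤ b ≤ c with a + b + c = 512. The only binding inequality is a + b > c, i.e. 512 − c > c, so c < 512/2; and c ≥ 512/3 since c is the largest side.
So 171 ≤ c ≤ 255. For each c, b runs from ⌈(512 − c)/2⌉ up to c (then a = 512 − b − c satisfies 1 ≤ a ≤ b automatically), giving c − ⌈(512 − c)/2⌉ + 1 choices.
Summing over c: 1 + 3 + 4 + 6 + … + 126 + 127  (85 terms, c = 171, …, 255) = 5461
Check (closed form: nearest integer to p²/48 for even p, (p+3)²/48 for odd p): 512²/48 = 262144/48 ≈ 5461.33 → 5461

5461 triangles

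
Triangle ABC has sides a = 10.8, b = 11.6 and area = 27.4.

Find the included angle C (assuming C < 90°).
Area = ½·a·b·sin(C)  ⇒  sin(C) = 2·Area/(a·b) = 2·27.4/(10.8·11.6) = 54.8/125.28 ≈ 0.43742
C = arcsin(0.43742) ≈ 25.9394° (taking the acute solution since C < 90°)

C = 25.94°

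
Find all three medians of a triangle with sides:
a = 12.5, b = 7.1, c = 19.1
Median formula: m_a = ½√(2b² + 2c² − a²) (and cyclically). a² = 156.25, b² = 50.41, c² = 364.81.
m_a = ½√(2·50.41 + 2·364.81 − 156.25) = ½√674.19 ≈ ½·25.9652 ≈ 12.9826
m_b = ½√(2·156.25 + 2·364.81 − 50.41) = ½√991.71 ≈ ½·31.4914 ≈ 15.7457
m_c = ½√(2·156.25 + 2·50.41 − 364.81) = ½√48.51 ≈ ½·6.96491 ≈ 3.48246

m_a = 12.98, m_b = 15.75, m_c = 3.482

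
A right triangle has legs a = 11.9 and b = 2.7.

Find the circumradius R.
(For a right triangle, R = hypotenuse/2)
Hypotenuse c = √(a² + b²) = √(141.61 + 7.29) = √148.9 ≈ 12.2025
R = c/2 ≈ 12.2025/2 ≈ 6.10123

R = 6.101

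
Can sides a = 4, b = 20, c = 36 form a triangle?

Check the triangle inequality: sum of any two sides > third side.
a + b vs c: 4 + 20 = 24 ≤ 36  ✗
a + c vs b: 4 + 36 = 40 > 20  ✓
b + c vs a: 20 + 36 = 56 > 4  ✓

No: 4 + 20 = 24 is not > 36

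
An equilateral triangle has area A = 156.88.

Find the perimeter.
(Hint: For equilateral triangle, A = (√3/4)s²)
A = (√3/4)s²  ⇒  s² = 4A/√3 = 4·156.88/√3 = 627.52/1.73205 ≈ 362.299
s ≈ √362.299 ≈ 19.0341
Perimeter = 3s ≈ 3·19.0341 ≈ 57.1024

Perimeter = 57.1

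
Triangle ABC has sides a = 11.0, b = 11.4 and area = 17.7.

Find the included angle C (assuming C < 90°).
Area = ½·a·b·sin(C)  ⇒  sin(C) = 2·Area/(a·b) = 2·17.7/(11.0·11.4) = 35.4/125.4 ≈ 0.282297
C = arcsin(0.282297) ≈ 16.3973° (taking the acute solution since C < 90°)

C = 16.4°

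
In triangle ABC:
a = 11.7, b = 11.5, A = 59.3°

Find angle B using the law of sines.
a/sin(A) = b/sin(B)  ⇒  sin(B) = b·sin(A)/a = 11.5·sin(59.3°)/11.7
sin(59.3°) ≈ 0.859852
sin(B) ≈ 11.5·0.859852/11.7 ≈ 9.8883/11.7 ≈ 0.845154
B = arcsin(0.845154) ≈ 57.6884°
(Since b ≤ a we need B ≤ A, so the obtuse alternative 180° − 57.6884° ≈ 122.312° is rejected.)

B = 57.69°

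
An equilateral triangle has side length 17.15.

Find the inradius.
r = Area/s with s the semi-perimeter.
Area = (√3/4)·17.15² = (√3/4)·294.1225 ≈ 0.433013·294.1225 ≈ 127.359
s = 3·17.15/2 = 25.725
r ≈ 127.359/25.725 ≈ 4.95078
(Equivalently r = side/(2√3) = 17.15/3.4641 ≈ 4.95078.)

r = 4.951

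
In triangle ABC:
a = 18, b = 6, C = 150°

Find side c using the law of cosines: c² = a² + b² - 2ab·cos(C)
c² = 18² + 6² − 2·18·6·cos(150°)
cos(150°) ≈ -0.866025
c² ≈ 324 + 36 − 216·(-0.866025) ≈ 360 + 187.061 ≈ 547.061
c ≈ √547.061 ≈ 23.3893

c = 23.39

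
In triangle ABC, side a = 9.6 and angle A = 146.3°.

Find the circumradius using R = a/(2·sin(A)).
R = a/(2·sin(A)) = 9.6/(2·sin(146.3°))
sin(146.3°) ≈ 0.554844
R ≈ 9.6/(2·0.554844) = 9.6/1.10969 ≈ 8.65107

R = 8.651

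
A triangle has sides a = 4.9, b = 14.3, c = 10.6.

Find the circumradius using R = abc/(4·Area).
First find the area with Heron's formula.
s = (4.9 + 14.3 + 10.6)/2 = 14.9
Area = √(s(s−a)(s−b)(s−c)) = √(14.9·10·0.6·4.3) ≈ √384.42 ≈ 19.6066
abc = 4.9·14.3·10.6 = 742.742
R = abc/(4·Area) ≈ 742.742/(4·19.6066) = 742.742/78.4265 ≈ 9.47055

R = 9.471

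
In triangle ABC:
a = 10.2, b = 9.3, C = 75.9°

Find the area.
Two sides and the included angle (SAS): A = ½·a·b·sin(C) = ½·10.2·9.3·sin(75.9°)
sin(75.9°) ≈ 0.969872
A ≈ ½·94.86·0.969872 = 47.43·0.969872 ≈ 46.001

Area = 46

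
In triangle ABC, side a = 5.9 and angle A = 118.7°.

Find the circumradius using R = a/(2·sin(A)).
R = a/(2·sin(A)) = 5.9/(2·sin(118.7°))
sin(118.7°) ≈ 0.877146
R ≈ 5.9/(2·0.877146) = 5.9/1.75429 ≈ 3.36318

R = 3.363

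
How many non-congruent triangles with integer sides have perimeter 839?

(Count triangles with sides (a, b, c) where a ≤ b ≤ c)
Let a ≤ b ≤ c with a + b + c = 839. The only binding inequality is a + b > c, i.e. 839 − c > c, so c < 839/2; and c ≥ 839/3 since c is the largest side.
So 280 ≤ c ≤ 419. For each c, b runs from ⌈(839 − c)/2⌉ up to c (then a = 839 − b − c satisfies 1 ≤ a ≤ b automatically), giving c − ⌈(839 − c)/2⌉ + 1 choices.
Summing over c: 1 + 3 + 4 + 6 + … + 208 + 210  (140 terms, c = 280, …, 419) = 14770
Check (closed form: nearest integer to p²/48 for even p, (p+3)²/48 for odd p): (839+3)²/48 = 842²/48 = 708964/48 ≈ 14770.08 → 14770

14770 triangles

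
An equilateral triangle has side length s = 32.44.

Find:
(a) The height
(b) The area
(a) The height splits the triangle into two 30-60-90 halves: h = s·√3/2 = 32.44·1.73205/2 ≈ 56.1877/2 ≈ 28.0939
(b) Area = (√3/4)·s² = (√3/4)·32.44² = (√3/4)·1052.3536 ≈ 0.433013·1052.3536 ≈ 455.682

Height = 28.09, Area = 455.7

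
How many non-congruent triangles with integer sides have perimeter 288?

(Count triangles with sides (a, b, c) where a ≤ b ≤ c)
Let a ≤ b ≤ c with a + b + c = 288. The only binding inequality is a + b > c, i.e. 288 − c > c, so c < 288/2; and c ≥ 288/3 since c is the largest side.
So 96 ≤ c ≤ 143. For each c, b runs from ⌈(288 − c)/2⌉ up to c (then a = 288 − b − c satisfies 1 ≤ a ≤ b automatically), giving c − ⌈(288 − c)/2⌉ + 1 choices.
Summing over c: 1 + 2 + 4 + 5 + … + 70 + 71  (48 terms, c = 96, …, 143) = 1728
Check (closed form: nearest integer to p²/48 for even p, (p+3)²/48 for odd p): 288²/48 = 82944/48 ≈ 1728.00 → 1728

1728 triangles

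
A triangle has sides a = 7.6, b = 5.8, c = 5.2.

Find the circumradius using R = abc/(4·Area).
First find the area with Heron's formula.
s = (7.6 + 5.8 + 5.2)/2 = 9.3
Area = √(s(s−a)(s−b)(s−c)) = √(9.3·1.7·3.5·4.1) ≈ √226.874 ≈ 15.0623
abc = 7.6·5.8·5.2 = 229.216
R = abc/(4·Area) ≈ 229.216/(4·15.0623) = 229.216/60.2493 ≈ 3.80446

R = 3.804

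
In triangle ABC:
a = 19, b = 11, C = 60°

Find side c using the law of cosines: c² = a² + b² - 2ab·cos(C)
c² = 19² + 11² − 2·19·11·cos(60°)
cos(60°) ≈ 0.5
c² ≈ 361 + 121 − 418·(0.5) ≈ 482 − 209 ≈ 273
c ≈ √273 ≈ 16.5227

c = 16.52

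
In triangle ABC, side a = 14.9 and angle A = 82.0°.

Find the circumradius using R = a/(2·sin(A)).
R = a/(2·sin(A)) = 14.9/(2·sin(82.0°))
sin(82.0°) ≈ 0.990268
R ≈ 14.9/(2·0.990268) = 14.9/1.98054 ≈ 7.52322

R = 7.523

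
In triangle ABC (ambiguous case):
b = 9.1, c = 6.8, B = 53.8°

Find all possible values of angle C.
b/sin(B) = c/sin(C)  ⇒  sin(C) = c·sin(B)/b = 6.8·sin(53.8°)/9.1
sin(53.8°) ≈ 0.80696
sin(C) ≈ 6.8·0.80696/9.1 ≈ 5.48733/9.1 ≈ 0.603003
Candidate 1: C₁ = arcsin(0.603003) ≈ 37.0853°  →  A = 180° − 53.8° − 37.0853° ≈ 89.1147° > 0, valid
Candidate 2: C₂ = 180° − C₁ ≈ 142.915°  →  A = 180° − 53.8° − 142.915° ≈ -16.7147° ≤ 0, not a valid triangle

C = 37.09° (one solution)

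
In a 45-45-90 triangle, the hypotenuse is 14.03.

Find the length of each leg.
In a 45-45-90 triangle hypotenuse = leg·√2, so leg = hypotenuse/√2.
Leg = 14.03/√2 ≈ 14.03/1.41421 ≈ 9.92071

Each leg = 9.921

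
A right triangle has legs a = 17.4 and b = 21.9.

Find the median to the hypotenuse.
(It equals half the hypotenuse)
Hypotenuse c = √(a² + b²) = √(302.76 + 479.61) = √782.37 ≈ 27.9709
Median to hypotenuse = c/2 ≈ 27.9709/2 ≈ 13.9854

Median = 13.99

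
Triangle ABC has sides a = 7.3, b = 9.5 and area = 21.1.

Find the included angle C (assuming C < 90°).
Area = ½·a·b·sin(C)  ⇒  sin(C) = 2·Area/(a·b) = 2·21.1/(7.3·9.5) = 42.2/69.35 ≈ 0.608508
C = arcsin(0.608508) ≈ 37.4817° (taking the acute solution since C < 90°)

C = 37.48°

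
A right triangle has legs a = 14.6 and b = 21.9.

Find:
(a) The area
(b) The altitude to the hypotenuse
(a) The legs are perpendicular, so Area = ½·a·b = ½·14.6·21.9 = ½·319.74 = 159.87
(b) Hypotenuse c = √(a² + b²) = √(213.16 + 479.61) = √692.77 ≈ 26.3205
    Area = ½·c·h_c  ⇒  h_c = 2·Area/c = 319.74/26.3205 ≈ 12.1479

Area = 159.87, h_c = 12.15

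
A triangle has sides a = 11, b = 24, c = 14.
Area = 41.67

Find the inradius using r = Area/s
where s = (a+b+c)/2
s = (11 + 24 + 14)/2 = 49/2 = 24.5
r = Area/s = 41.67/24.5 ≈ 1.70082

r = 1.701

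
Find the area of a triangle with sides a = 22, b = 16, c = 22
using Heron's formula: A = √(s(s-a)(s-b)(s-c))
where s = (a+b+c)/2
s = (22 + 16 + 22)/2 = 60/2 = 30
s − a = 8, s − b = 14, s − c = 8
s(s−a)(s−b)(s−c) = 30·8·14·8 = 26880
Area = √26880 ≈ 163.951

s = 30.0, Area = 164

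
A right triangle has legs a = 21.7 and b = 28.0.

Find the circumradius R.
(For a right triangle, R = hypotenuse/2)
Hypotenuse c = √(a² + b²) = √(470.89 + 784) = √1254.89 ≈ 35.4244
R = c/2 ≈ 35.4244/2 ≈ 17.7122

R = 17.71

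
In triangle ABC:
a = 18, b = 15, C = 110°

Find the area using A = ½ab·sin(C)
A = ½·a·b·sin(C) = ½·18·15·sin(110°)
sin(110°) ≈ 0.939693
A ≈ ½·270·0.939693 = 135·0.939693 ≈ 126.859

Area = 126.9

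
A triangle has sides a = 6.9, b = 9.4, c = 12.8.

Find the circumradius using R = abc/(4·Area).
First find the area with Heron's formula.
s = (6.9 + 9.4 + 12.8)/2 = 14.55
Area = √(s(s−a)(s−b)(s−c)) = √(14.55·7.65·5.15·1.75) ≈ √1003.16 ≈ 31.6727
abc = 6.9·9.4·12.8 = 830.208
R = abc/(4·Area) ≈ 830.208/(4·31.6727) = 830.208/126.691 ≈ 6.55303

R = 6.553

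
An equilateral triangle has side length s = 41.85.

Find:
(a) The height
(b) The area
(a) The height splits the triangle into two 30-60-90 halves: h = s·√3/2 = 41.85·1.73205/2 ≈ 72.4863/2 ≈ 36.2432
(b) Area = (√3/4)·s² = (√3/4)·41.85² = (√3/4)·1751.4225 ≈ 0.433013·1751.4225 ≈ 758.388

Height = 36.24, Area = 758.4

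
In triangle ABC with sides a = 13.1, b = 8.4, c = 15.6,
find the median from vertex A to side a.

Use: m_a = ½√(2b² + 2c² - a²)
m_a = ½√(2·8.4² + 2·15.6² − 13.1²) = ½√(2·70.56 + 2·243.36 − 171.61) = ½√(141.12 + 486.72 − 171.61) = ½√456.23
√456.23 ≈ 21.3595, so m_a ≈ 10.6798

m_a = 10.68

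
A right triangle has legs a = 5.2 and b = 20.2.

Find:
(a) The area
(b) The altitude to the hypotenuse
(a) The legs are perpendicular, so Area = ½·a·b = ½·5.2·20.2 = ½·105.04 = 52.52
(b) Hypotenuse c = √(a² + b²) = √(27.04 + 408.04) = √435.08 ≈ 20.8586
    Area = ½·c·h_c  ⇒  h_c = 2·Area/c = 105.04/20.8586 ≈ 5.03582

Area = 52.52, h_c = 5.036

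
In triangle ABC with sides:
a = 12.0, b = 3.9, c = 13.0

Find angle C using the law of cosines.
c² = a² + b² − 2ab·cos(C)  ⇒  cos(C) = (a² + b² − c²)/(2ab)
cos(C) = (12.0² + 3.9² − 13.0²)/(2·12.0·3.9) = (144 + 15.21 − 169)/93.6 = -9.79/93.6 ≈ -0.104594
C = arccos(-0.104594) ≈ 96.0038°

C = 96°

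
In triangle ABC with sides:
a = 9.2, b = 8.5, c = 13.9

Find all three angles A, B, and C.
Law of cosines for each angle (a² = 84.64, b² = 72.25, c² = 193.21):
cos(A) = (b² + c² − a²)/(2bc) = (72.25 + 193.21 − 84.64)/(2·8.5·13.9) = 180.82/236.3 ≈ 0.765214  ⇒  A ≈ 40.074°
cos(B) = (a² + c² − b²)/(2ac) = (84.64 + 193.21 − 72.25)/(2·9.2·13.9) = 205.6/255.76 ≈ 0.803879  ⇒  B ≈ 36.4979°
cos(C) = (a² + b² − c²)/(2ab) = (84.64 + 72.25 − 193.21)/(2·9.2·8.5) = -36.32/156.4 ≈ -0.232225  ⇒  C ≈ 103.428°
Check: A + B + C ≈ 180°

A = 40.07°, B = 36.5°, C = 103.4°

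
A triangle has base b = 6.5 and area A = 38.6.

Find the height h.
A = ½·b·h  ⇒  h = 2A/b = 2·38.6/6.5 = 77.2/6.5 ≈ 11.8769

h = 11.88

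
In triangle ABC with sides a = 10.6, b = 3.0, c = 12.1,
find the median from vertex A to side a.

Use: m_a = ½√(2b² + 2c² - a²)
m_a = ½√(2·3.0² + 2·12.1² − 10.6²) = ½√(2·9 + 2·146.41 − 112.36) = ½√(18 + 292.82 − 112.36) = ½√198.46
√198.46 ≈ 14.0876, so m_a ≈ 7.04379

m_a = 7.044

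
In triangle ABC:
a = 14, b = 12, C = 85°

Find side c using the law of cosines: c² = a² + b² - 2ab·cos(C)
c² = 14² + 12² − 2·14·12·cos(85°)
cos(85°) ≈ 0.0871557
c² ≈ 196 + 144 − 336·(0.0871557) ≈ 340 − 29.2843 ≈ 310.716
c ≈ √310.716 ≈ 17.6271

c = 17.63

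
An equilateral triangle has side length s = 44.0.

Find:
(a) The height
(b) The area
(a) The height splits the triangle into two 30-60-90 halves: h = s·√3/2 = 44.0·1.73205/2 ≈ 76.2102/2 ≈ 38.1051
(b) Area = (√3/4)·s² = (√3/4)·44.0² = (√3/4)·1936 ≈ 0.433013·1936 ≈ 838.313

Height = 38.11, Area = 838.3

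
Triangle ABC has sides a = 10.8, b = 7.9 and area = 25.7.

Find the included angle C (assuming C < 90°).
Area = ½·a·b·sin(C)  ⇒  sin(C) = 2·Area/(a·b) = 2·25.7/(10.8·7.9) = 51.4/85.32 ≈ 0.602438
C = arcsin(0.602438) ≈ 37.0447° (taking the acute solution since C < 90°)

C = 37.04°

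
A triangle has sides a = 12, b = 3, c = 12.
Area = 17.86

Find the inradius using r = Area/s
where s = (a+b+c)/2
s = (12 + 3 + 12)/2 = 27/2 = 13.5
r = Area/s = 17.86/13.5 ≈ 1.32296

r = 1.323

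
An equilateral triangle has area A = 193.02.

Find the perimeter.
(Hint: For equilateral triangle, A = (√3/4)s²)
A = (√3/4)s²  ⇒  s² = 4A/√3 = 4·193.02/√3 = 772.08/1.73205 ≈ 445.761
s ≈ √445.761 ≈ 21.113
Perimeter = 3s ≈ 3·21.113 ≈ 63.3391

Perimeter = 63.34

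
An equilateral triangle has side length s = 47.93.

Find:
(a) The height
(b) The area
(a) The height splits the triangle into two 30-60-90 halves: h = s·√3/2 = 47.93·1.73205/2 ≈ 83.0172/2 ≈ 41.5086
(b) Area = (√3/4)·s² = (√3/4)·47.93² = (√3/4)·2297.2849 ≈ 0.433013·2297.2849 ≈ 994.754

Height = 41.51, Area = 994.8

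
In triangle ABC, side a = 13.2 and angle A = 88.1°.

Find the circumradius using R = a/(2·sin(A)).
R = a/(2·sin(A)) = 13.2/(2·sin(88.1°))
sin(88.1°) ≈ 0.99945
R ≈ 13.2/(2·0.99945) = 13.2/1.9989 ≈ 6.60363

R = 6.604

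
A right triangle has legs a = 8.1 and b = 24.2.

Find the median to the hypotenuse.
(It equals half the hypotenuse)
Hypotenuse c = √(a² + b²) = √(65.61 + 585.64) = √651.25 ≈ 25.5196
Median to hypotenuse = c/2 ≈ 25.5196/2 ≈ 12.7598

Median = 12.76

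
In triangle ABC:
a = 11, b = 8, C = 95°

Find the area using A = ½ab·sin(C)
A = ½·a·b·sin(C) = ½·11·8·sin(95°)
sin(95°) ≈ 0.996195
A ≈ ½·88·0.996195 = 44·0.996195 ≈ 43.8326

Area = 43.83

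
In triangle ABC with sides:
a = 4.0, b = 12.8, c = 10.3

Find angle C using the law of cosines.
c² = a² + b² − 2ab·cos(C)  ⇒  cos(C) = (a² + b² − c²)/(2ab)
cos(C) = (4.0² + 12.8² − 10.3²)/(2·4.0·12.8) = (16 + 163.84 − 106.09)/102.4 = 73.75/102.4 ≈ 0.720215
C = arccos(0.720215) ≈ 43.9278°

C = 43.93°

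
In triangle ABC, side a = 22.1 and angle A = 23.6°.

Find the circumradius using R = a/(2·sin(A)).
R = a/(2·sin(A)) = 22.1/(2·sin(23.6°))
sin(23.6°) ≈ 0.400349
R ≈ 22.1/(2·0.400349) = 22.1/0.800698 ≈ 27.6009

R = 27.6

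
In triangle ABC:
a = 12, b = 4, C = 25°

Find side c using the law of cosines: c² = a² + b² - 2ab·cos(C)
c² = 12² + 4² − 2·12·4·cos(25°)
cos(25°) ≈ 0.906308
c² ≈ 144 + 16 − 96·(0.906308) ≈ 160 − 87.0055 ≈ 72.9945
c ≈ √72.9945 ≈ 8.54368

c = 8.544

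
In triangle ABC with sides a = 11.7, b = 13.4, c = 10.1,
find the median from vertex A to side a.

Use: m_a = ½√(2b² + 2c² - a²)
m_a = ½√(2·13.4² + 2·10.1² − 11.7²) = ½√(2·179.56 + 2·102.01 − 136.89) = ½√(359.12 + 204.02 − 136.89) = ½√426.25
√426.25 ≈ 20.6458, so m_a ≈ 10.3229

m_a = 10.32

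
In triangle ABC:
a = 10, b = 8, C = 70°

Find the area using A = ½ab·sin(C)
A = ½·a·b·sin(C) = ½·10·8·sin(70°)
sin(70°) ≈ 0.939693
A ≈ ½·80·0.939693 = 40·0.939693 ≈ 37.5877

Area = 37.59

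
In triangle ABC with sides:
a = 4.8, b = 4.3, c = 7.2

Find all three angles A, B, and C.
Law of cosines for each angle (a² = 23.04, b² = 18.49, c² = 51.84):
cos(A) = (b² + c² − a²)/(2bc) = (18.49 + 51.84 − 23.04)/(2·4.3·7.2) = 47.29/61.92 ≈ 0.763727  ⇒  A ≈ 40.2061°
cos(B) = (a² + c² − b²)/(2ac) = (23.04 + 51.84 − 18.49)/(2·4.8·7.2) = 56.39/69.12 ≈ 0.815828  ⇒  B ≈ 35.3307°
cos(C) = (a² + b² − c²)/(2ab) = (23.04 + 18.49 − 51.84)/(2·4.8·4.3) = -10.31/41.28 ≈ -0.249758  ⇒  C ≈ 104.463°
Check: A + B + C ≈ 180°

A = 40.21°, B = 35.33°, C = 104.5°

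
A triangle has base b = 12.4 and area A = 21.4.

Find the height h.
A = ½·b·h  ⇒  h = 2A/b = 2·21.4/12.4 = 42.8/12.4 ≈ 3.45161

h = 3.452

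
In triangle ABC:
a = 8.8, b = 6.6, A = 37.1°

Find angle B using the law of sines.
a/sin(A) = b/sin(B)  ⇒  sin(B) = b·sin(A)/a = 6.6·sin(37.1°)/8.8
sin(37.1°) ≈ 0.603208
sin(B) ≈ 6.6·0.603208/8.8 ≈ 3.98117/8.8 ≈ 0.452406
B = arcsin(0.452406) ≈ 26.8982°
(Since b ≤ a we need B ≤ A, so the obtuse alternative 180° − 26.8982° ≈ 153.102° is rejected.)

B = 26.9°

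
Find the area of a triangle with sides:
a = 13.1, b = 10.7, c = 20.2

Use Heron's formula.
s = (13.1 + 10.7 + 20.2)/2 = 44/2 = 22
s − a = 8.9, s − b = 11.3, s − c = 1.8
s(s−a)(s−b)(s−c) = 22·8.9·11.3·1.8 ≈ 3982.57
Area = √3982.57 ≈ 63.1076

Area = 63.11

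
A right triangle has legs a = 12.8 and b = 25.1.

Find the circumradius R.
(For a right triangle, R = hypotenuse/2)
Hypotenuse c = √(a² + b²) = √(163.84 + 630.01) = √793.85 ≈ 28.1753
R = c/2 ≈ 28.1753/2 ≈ 14.0877

R = 14.09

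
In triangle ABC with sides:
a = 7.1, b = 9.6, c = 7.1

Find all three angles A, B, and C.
Law of cosines for each angle (a² = 50.41, b² = 92.16, c² = 50.41):
cos(A) = (b² + c² − a²)/(2bc) = (92.16 + 50.41 − 50.41)/(2·9.6·7.1) = 92.16/136.32 ≈ 0.676056  ⇒  A ≈ 47.4638°
cos(B) = (a² + c² − b²)/(2ac) = (50.41 + 50.41 − 92.16)/(2·7.1·7.1) = 8.66/100.82 ≈ 0.0858957  ⇒  B ≈ 85.0725°
cos(C) = (a² + b² − c²)/(2ab) = (50.41 + 92.16 − 50.41)/(2·7.1·9.6) = 92.16/136.32 ≈ 0.676056  ⇒  C ≈ 47.4638°
Check: A + B + C ≈ 180°

A = 47.46°, B = 85.07°, C = 47.46°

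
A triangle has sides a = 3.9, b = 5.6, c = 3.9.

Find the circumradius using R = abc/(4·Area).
First find the area with Heron's formula.
s = (3.9 + 5.6 + 3.9)/2 = 6.7
Area = √(s(s−a)(s−b)(s−c)) = √(6.7·2.8·1.1·2.8) ≈ √57.7808 ≈ 7.60137
abc = 3.9·5.6·3.9 = 85.176
R = abc/(4·Area) ≈ 85.176/(4·7.60137) = 85.176/30.4055 ≈ 2.80134

R = 2.801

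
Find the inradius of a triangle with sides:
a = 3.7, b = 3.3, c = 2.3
r = Area/s where s is the semi-perimeter.
s = (3.7 + 3.3 + 2.3)/2 = 9.3/2 = 4.65
Area = √(s(s−a)(s−b)(s−c)) = √(4.65·0.95·1.35·2.35) ≈ √14.0145 ≈ 3.7436
r ≈ 3.7436/4.65 ≈ 0.805075

r = 0.8051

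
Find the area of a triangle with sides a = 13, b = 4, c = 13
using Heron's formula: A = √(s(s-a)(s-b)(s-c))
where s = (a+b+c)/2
s = (13 + 4 + 13)/2 = 30/2 = 15
s − a = 2, s − b = 11, s − c = 2
s(s−a)(s−b)(s−c) = 15·2·11·2 = 660
Area = √660 ≈ 25.6905

s = 15.0, Area = 25.69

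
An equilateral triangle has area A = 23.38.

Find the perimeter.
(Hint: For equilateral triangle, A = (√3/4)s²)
A = (√3/4)s²  ⇒  s² = 4A/√3 = 4·23.38/√3 = 93.52/1.73205 ≈ 53.9938
s ≈ √53.9938 ≈ 7.34805
Perimeter = 3s ≈ 3·7.34805 ≈ 22.0441

Perimeter = 22.04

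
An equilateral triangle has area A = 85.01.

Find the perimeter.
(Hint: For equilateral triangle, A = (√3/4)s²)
A = (√3/4)s²  ⇒  s² = 4A/√3 = 4·85.01/√3 = 340.04/1.73205 ≈ 196.322
s ≈ √196.322 ≈ 14.0115
Perimeter = 3s ≈ 3·14.0115 ≈ 42.0345

Perimeter = 42.03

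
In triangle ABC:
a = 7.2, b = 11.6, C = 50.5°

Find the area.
Two sides and the included angle (SAS): A = ½·a·b·sin(C) = ½·7.2·11.6·sin(50.5°)
sin(50.5°) ≈ 0.771625
A ≈ ½·83.52·0.771625 = 41.76·0.771625 ≈ 32.223

Area = 32.22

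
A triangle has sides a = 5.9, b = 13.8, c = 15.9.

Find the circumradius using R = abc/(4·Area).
First find the area with Heron's formula.
s = (5.9 + 13.8 + 15.9)/2 = 17.8
Area = √(s(s−a)(s−b)(s−c)) = √(17.8·11.9·4·1.9) ≈ √1609.83 ≈ 40.1227
abc = 5.9·13.8·15.9 = 1294.578
R = abc/(4·Area) ≈ 1294.578/(4·40.1227) = 1294.578/160.491 ≈ 8.06637

R = 8.066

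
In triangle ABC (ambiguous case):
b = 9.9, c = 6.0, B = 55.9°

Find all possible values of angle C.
b/sin(B) = c/sin(C)  ⇒  sin(C) = c·sin(B)/b = 6.0·sin(55.9°)/9.9
sin(55.9°) ≈ 0.82806
sin(C) ≈ 6.0·0.82806/9.9 ≈ 4.96836/9.9 ≈ 0.501855
Candidate 1: C₁ = arcsin(0.501855) ≈ 30.1228°  →  A = 180° − 55.9° − 30.1228° ≈ 93.9772° > 0, valid
Candidate 2: C₂ = 180° − C₁ ≈ 149.877°  →  A = 180° − 55.9° − 149.877° ≈ -25.7772° ≤ 0, not a valid triangle

C = 30.12° (one solution)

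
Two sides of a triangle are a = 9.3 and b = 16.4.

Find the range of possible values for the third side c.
Triangle inequality: |a − b| < c < a + b
|a − b| = |9.3 − 16.4| = 7.1
a + b = 9.3 + 16.4 = 25.7

7.1 < c < 25.7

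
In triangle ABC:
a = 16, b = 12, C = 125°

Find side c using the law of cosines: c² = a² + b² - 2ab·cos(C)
c² = 16² + 12² − 2·16·12·cos(125°)
cos(125°) ≈ -0.573576
c² ≈ 256 + 144 − 384·(-0.573576) ≈ 400 + 220.253 ≈ 620.253
c ≈ √620.253 ≈ 24.9049

c = 24.9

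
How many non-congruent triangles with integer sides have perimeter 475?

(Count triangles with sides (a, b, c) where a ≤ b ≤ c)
Let a ≤ b ≤ c with a + b + c = 475. The only binding inequality is a + b > c, i.e. 475 − c > c, so c < 475/2; and c ≥ 475/3 since c is the largest side.
So 159 ≤ c ≤ 237. For each c, b runs from ⌈(475 − c)/2⌉ up to c (then a = 475 − b − c satisfies 1 ≤ a ≤ b automatically), giving c − ⌈(475 − c)/2⌉ + 1 choices.
Summing over c: 2 + 3 + 5 + 6 + … + 117 + 119  (79 terms, c = 159, …, 237) = 4760
Check (closed form: nearest integer to p²/48 for even p, (p+3)²/48 for odd p): (475+3)²/48 = 478²/48 = 228484/48 ≈ 4760.08 → 4760

4760 triangles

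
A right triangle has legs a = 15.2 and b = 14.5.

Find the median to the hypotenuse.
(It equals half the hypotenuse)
Hypotenuse c = √(a² + b²) = √(231.04 + 210.25) = √441.29 ≈ 21.0069
Median to hypotenuse = c/2 ≈ 21.0069/2 ≈ 10.5035

Median = 10.5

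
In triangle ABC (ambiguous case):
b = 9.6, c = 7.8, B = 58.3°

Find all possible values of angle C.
b/sin(B) = c/sin(C)  ⇒  sin(C) = c·sin(B)/b = 7.8·sin(58.3°)/9.6
sin(58.3°) ≈ 0.850811
sin(C) ≈ 7.8·0.850811/9.6 ≈ 6.63633/9.6 ≈ 0.691284
Candidate 1: C₁ = arcsin(0.691284) ≈ 43.7318°  →  A = 180° − 58.3° − 43.7318° ≈ 77.9682° > 0, valid
Candidate 2: C₂ = 180° − C₁ ≈ 136.268°  →  A = 180° − 58.3° − 136.268° ≈ -14.5682° ≤ 0, not a valid triangle

C = 43.73° (one solution)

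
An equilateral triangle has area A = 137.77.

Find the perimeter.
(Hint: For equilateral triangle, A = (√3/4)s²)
A = (√3/4)s²  ⇒  s² = 4A/√3 = 4·137.77/√3 = 551.08/1.73205 ≈ 318.166
s ≈ √318.166 ≈ 17.8372
Perimeter = 3s ≈ 3·17.8372 ≈ 53.5116

Perimeter = 53.51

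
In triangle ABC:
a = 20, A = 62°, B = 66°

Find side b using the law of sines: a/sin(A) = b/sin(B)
a/sin(A) = b/sin(B)  ⇒  b = a·sin(B)/sin(A) = 20·sin(66°)/sin(62°)
sin(66°) ≈ 0.913545, sin(62°) ≈ 0.882948
b ≈ 20·0.913545/0.882948 ≈ 18.2709/0.882948 ≈ 20.6931

b = 20.69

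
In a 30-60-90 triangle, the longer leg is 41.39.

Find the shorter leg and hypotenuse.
In a 30-60-90 triangle the sides are in ratio 1 : √3 : 2, so short leg = long leg/√3 and hypotenuse = 2·(short leg).
Short leg = 41.39/√3 ≈ 41.39/1.73205 ≈ 23.8965
Hypotenuse = 2·23.8965 ≈ 47.7931

Short leg = 23.9, Hypotenuse = 47.79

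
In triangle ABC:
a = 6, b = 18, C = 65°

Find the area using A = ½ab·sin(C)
A = ½·a·b·sin(C) = ½·6·18·sin(65°)
sin(65°) ≈ 0.906308
A ≈ ½·108·0.906308 = 54·0.906308 ≈ 48.9406

Area = 48.94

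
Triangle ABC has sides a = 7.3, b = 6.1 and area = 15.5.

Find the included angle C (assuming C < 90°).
Area = ½·a·b·sin(C)  ⇒  sin(C) = 2·Area/(a·b) = 2·15.5/(7.3·6.1) = 31/44.53 ≈ 0.69616
C = arcsin(0.69616) ≈ 44.1197° (taking the acute solution since C < 90°)

C = 44.12°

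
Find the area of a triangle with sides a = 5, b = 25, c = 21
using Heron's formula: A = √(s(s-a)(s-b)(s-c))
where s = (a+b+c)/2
s = (5 + 25 + 21)/2 = 51/2 = 25.5
s − a = 20.5, s − b = 0.5, s − c = 4.5
s(s−a)(s−b)(s−c) = 25.5·20.5·0.5·4.5 = 1176.1875
Area = √1176.1875 ≈ 34.2956

s = 25.5, Area = 34.3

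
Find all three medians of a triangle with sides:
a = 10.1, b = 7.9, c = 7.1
Median formula: m_a = ½√(2b² + 2c² − a²) (and cyclically). a² = 102.01, b² = 62.41, c² = 50.41.
m_a = ½√(2·62.41 + 2·50.41 − 102.01) = ½√123.63 ≈ ½·11.1189 ≈ 5.55945
m_b = ½√(2·102.01 + 2·50.41 − 62.41) = ½√242.43 ≈ ½·15.5702 ≈ 7.78508
m_c = ½√(2·102.01 + 2·62.41 − 50.41) = ½√278.43 ≈ ½·16.6862 ≈ 8.34311

m_a = 5.559, m_b = 7.785, m_c = 8.343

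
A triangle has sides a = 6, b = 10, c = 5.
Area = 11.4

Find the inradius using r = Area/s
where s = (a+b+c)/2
s = (6 + 10 + 5)/2 = 21/2 = 10.5
r = Area/s = 11.4/10.5 ≈ 1.08571

r = 1.086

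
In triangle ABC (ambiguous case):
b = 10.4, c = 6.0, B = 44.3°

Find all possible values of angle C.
b/sin(B) = c/sin(C)  ⇒  sin(C) = c·sin(B)/b = 6.0·sin(44.3°)/10.4
sin(44.3°) ≈ 0.698415
sin(C) ≈ 6.0·0.698415/10.4 ≈ 4.19049/10.4 ≈ 0.402932
Candidate 1: C₁ = arcsin(0.402932) ≈ 23.7616°  →  A = 180° − 44.3° − 23.7616° ≈ 111.938° > 0, valid
Candidate 2: C₂ = 180° − C₁ ≈ 156.238°  →  A = 180° − 44.3° − 156.238° ≈ -20.5384° ≤ 0, not a valid triangle

C = 23.76° (one solution)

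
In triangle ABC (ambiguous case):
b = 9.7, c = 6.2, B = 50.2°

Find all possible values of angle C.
b/sin(B) = c/sin(C)  ⇒  sin(C) = c·sin(B)/b = 6.2·sin(50.2°)/9.7
sin(50.2°) ≈ 0.768284
sin(C) ≈ 6.2·0.768284/9.7 ≈ 4.76336/9.7 ≈ 0.491068
Candidate 1: C₁ = arcsin(0.491068) ≈ 29.4108°  →  A = 180° − 50.2° − 29.4108° ≈ 100.389° > 0, valid
Candidate 2: C₂ = 180° − C₁ ≈ 150.589°  →  A = 180° − 50.2° − 150.589° ≈ -20.7892° ≤ 0, not a valid triangle

C = 29.41° (one solution)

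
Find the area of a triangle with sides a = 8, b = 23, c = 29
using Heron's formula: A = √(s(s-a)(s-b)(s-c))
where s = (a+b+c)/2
s = (8 + 23 + 29)/2 = 60/2 = 30
s − a = 22, s − b = 7, s − c = 1
s(s−a)(s−b)(s−c) = 30·22·7·1 = 4620
Area = √4620 ≈ 67.9706

s = 30.0, Area = 67.97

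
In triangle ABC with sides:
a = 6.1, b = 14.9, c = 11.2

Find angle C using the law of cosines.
c² = a² + b² − 2ab·cos(C)  ⇒  cos(C) = (a² + b² − c²)/(2ab)
cos(C) = (6.1² + 14.9² − 11.2²)/(2·6.1·14.9) = (37.21 + 222.01 − 125.44)/181.78 = 133.78/181.78 ≈ 0.735945
C = arccos(0.735945) ≈ 42.6129°

C = 42.61°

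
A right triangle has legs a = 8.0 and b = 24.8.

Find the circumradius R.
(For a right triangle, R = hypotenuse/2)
Hypotenuse c = √(a² + b²) = √(64 + 615.04) = √679.04 ≈ 26.0584
R = c/2 ≈ 26.0584/2 ≈ 13.0292

R = 13.03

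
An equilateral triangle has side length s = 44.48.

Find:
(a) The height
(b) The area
(a) The height splits the triangle into two 30-60-90 halves: h = s·√3/2 = 44.48·1.73205/2 ≈ 77.0416/2 ≈ 38.5208
(b) Area = (√3/4)·s² = (√3/4)·44.48² = (√3/4)·1978.4704 ≈ 0.433013·1978.4704 ≈ 856.703

Height = 38.52, Area = 856.7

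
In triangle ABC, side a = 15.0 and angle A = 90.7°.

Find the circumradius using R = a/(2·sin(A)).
R = a/(2·sin(A)) = 15.0/(2·sin(90.7°))
sin(90.7°) ≈ 0.999925
R ≈ 15.0/(2·0.999925) = 15.0/1.99985 ≈ 7.50056

R = 7.501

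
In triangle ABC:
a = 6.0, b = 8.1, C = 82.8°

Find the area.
Two sides and the included angle (SAS): A = ½·a·b·sin(C) = ½·6.0·8.1·sin(82.8°)
sin(82.8°) ≈ 0.992115
A ≈ ½·48.6·0.992115 = 24.3·0.992115 ≈ 24.1084

Area = 24.11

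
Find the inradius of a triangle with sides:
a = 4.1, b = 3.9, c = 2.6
r = Area/s where s is the semi-perimeter.
s = (4.1 + 3.9 + 2.6)/2 = 10.6/2 = 5.3
Area = √(s(s−a)(s−b)(s−c)) = √(5.3·1.2·1.4·2.7) ≈ √24.0408 ≈ 4.90314
r ≈ 4.90314/5.3 ≈ 0.925121

r = 0.9251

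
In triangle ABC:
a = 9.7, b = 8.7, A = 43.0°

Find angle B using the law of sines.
a/sin(A) = b/sin(B)  ⇒  sin(B) = b·sin(A)/a = 8.7·sin(43.0°)/9.7
sin(43.0°) ≈ 0.681998
sin(B) ≈ 8.7·0.681998/9.7 ≈ 5.93339/9.7 ≈ 0.611689
B = arcsin(0.611689) ≈ 37.7117°
(Since b ≤ a we need B ≤ A, so the obtuse alternative 180° − 37.7117° ≈ 142.288° is rejected.)

B = 37.71°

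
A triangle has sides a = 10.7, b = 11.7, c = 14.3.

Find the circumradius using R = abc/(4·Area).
First find the area with Heron's formula.
s = (10.7 + 11.7 + 14.3)/2 = 18.35
Area = √(s(s−a)(s−b)(s−c)) = √(18.35·7.65·6.65·4.05) ≈ √3780.72 ≈ 61.4875
abc = 10.7·11.7·14.3 = 1790.217
R = abc/(4·Area) ≈ 1790.217/(4·61.4875) = 1790.217/245.95 ≈ 7.27878

R = 7.279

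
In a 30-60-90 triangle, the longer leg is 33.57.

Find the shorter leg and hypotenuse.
In a 30-60-90 triangle the sides are in ratio 1 : √3 : 2, so short leg = long leg/√3 and hypotenuse = 2·(short leg).
Short leg = 33.57/√3 ≈ 33.57/1.73205 ≈ 19.3816
Hypotenuse = 2·19.3816 ≈ 38.7633

Short leg = 19.38, Hypotenuse = 38.76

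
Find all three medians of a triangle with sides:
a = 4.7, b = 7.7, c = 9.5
Median formula: m_a = ½√(2b² + 2c² − a²) (and cyclically). a² = 22.09, b² = 59.29, c² = 90.25.
m_a = ½√(2·59.29 + 2·90.25 − 22.09) = ½√276.99 ≈ ½·16.643 ≈ 8.32151
m_b = ½√(2·22.09 + 2·90.25 − 59.29) = ½√165.39 ≈ ½·12.8604 ≈ 6.4302
m_c = ½√(2·22.09 + 2·59.29 − 90.25) = ½√72.51 ≈ ½·8.51528 ≈ 4.25764

m_a = 8.322, m_b = 6.43, m_c = 4.258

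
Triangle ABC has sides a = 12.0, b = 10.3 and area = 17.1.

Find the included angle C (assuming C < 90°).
Area = ½·a·b·sin(C)  ⇒  sin(C) = 2·Area/(a·b) = 2·17.1/(12.0·10.3) = 34.2/123.6 ≈ 0.276699
C = arcsin(0.276699) ≈ 16.0633° (taking the acute solution since C < 90°)

C = 16.06°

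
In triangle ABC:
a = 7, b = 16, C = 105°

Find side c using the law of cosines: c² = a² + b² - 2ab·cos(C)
c² = 7² + 16² − 2·7·16·cos(105°)
cos(105°) ≈ -0.258819
c² ≈ 49 + 256 − 224·(-0.258819) ≈ 305 + 57.9755 ≈ 362.975
c ≈ √362.975 ≈ 19.0519

c = 19.05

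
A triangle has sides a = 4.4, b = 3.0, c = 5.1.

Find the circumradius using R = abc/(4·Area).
First find the area with Heron's formula.
s = (4.4 + 3.0 + 5.1)/2 = 6.25
Area = √(s(s−a)(s−b)(s−c)) = √(6.25·1.85·3.25·1.15) ≈ √43.2148 ≈ 6.5738
abc = 4.4·3.0·5.1 = 67.32
R = abc/(4·Area) ≈ 67.32/(4·6.5738) = 67.32/26.2952 ≈ 2.56016

R = 2.56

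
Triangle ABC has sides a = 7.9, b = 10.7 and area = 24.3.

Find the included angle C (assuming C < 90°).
Area = ½·a·b·sin(C)  ⇒  sin(C) = 2·Area/(a·b) = 2·24.3/(7.9·10.7) = 48.6/84.53 ≈ 0.574944
C = arcsin(0.574944) ≈ 35.0957° (taking the acute solution since C < 90°)

C = 35.1°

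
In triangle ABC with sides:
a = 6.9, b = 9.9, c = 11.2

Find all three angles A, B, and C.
Law of cosines for each angle (a² = 47.61, b² = 98.01, c² = 125.44):
cos(A) = (b² + c² − a²)/(2bc) = (98.01 + 125.44 − 47.61)/(2·9.9·11.2) = 175.84/221.76 ≈ 0.792929  ⇒  A ≈ 37.5399°
cos(B) = (a² + c² − b²)/(2ac) = (47.61 + 125.44 − 98.01)/(2·6.9·11.2) = 75.04/154.56 ≈ 0.485507  ⇒  B ≈ 60.9543°
cos(C) = (a² + b² − c²)/(2ab) = (47.61 + 98.01 − 125.44)/(2·6.9·9.9) = 20.18/136.62 ≈ 0.147709  ⇒  C ≈ 81.5058°
Check: A + B + C ≈ 180°

A = 37.54°, B = 60.95°, C = 81.51°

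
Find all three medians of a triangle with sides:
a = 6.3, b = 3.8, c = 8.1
Median formula: m_a = ½√(2b² + 2c² − a²) (and cyclically). a² = 39.69, b² = 14.44, c² = 65.61.
m_a = ½√(2·14.44 + 2·65.61 − 39.69) = ½√120.41 ≈ ½·10.9731 ≈ 5.48657
m_b = ½√(2·39.69 + 2·65.61 − 14.44) = ½√196.16 ≈ ½·14.0057 ≈ 7.00286
m_c = ½√(2·39.69 + 2·14.44 − 65.61) = ½√42.65 ≈ ½·6.5307 ≈ 3.26535

m_a = 5.487, m_b = 7.003, m_c = 3.265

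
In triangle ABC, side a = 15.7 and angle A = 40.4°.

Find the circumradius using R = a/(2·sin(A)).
R = a/(2·sin(A)) = 15.7/(2·sin(40.4°))
sin(40.4°) ≈ 0.64812
R ≈ 15.7/(2·0.64812) = 15.7/1.29624 ≈ 12.112

R = 12.11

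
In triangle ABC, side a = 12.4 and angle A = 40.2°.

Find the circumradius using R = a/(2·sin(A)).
R = a/(2·sin(A)) = 12.4/(2·sin(40.2°))
sin(40.2°) ≈ 0.645458
R ≈ 12.4/(2·0.645458) = 12.4/1.29092 ≈ 9.60559

R = 9.606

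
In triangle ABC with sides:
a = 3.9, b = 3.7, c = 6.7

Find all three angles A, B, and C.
Law of cosines for each angle (a² = 15.21, b² = 13.69, c² = 44.89):
cos(A) = (b² + c² − a²)/(2bc) = (13.69 + 44.89 − 15.21)/(2·3.7·6.7) = 43.37/49.58 ≈ 0.874748  ⇒  A ≈ 28.9848°
cos(B) = (a² + c² − b²)/(2ac) = (15.21 + 44.89 − 13.69)/(2·3.9·6.7) = 46.41/52.26 ≈ 0.88806  ⇒  B ≈ 27.3696°
cos(C) = (a² + b² − c²)/(2ab) = (15.21 + 13.69 − 44.89)/(2·3.9·3.7) = -15.99/28.86 ≈ -0.554054  ⇒  C ≈ 123.646°
Check: A + B + C ≈ 180°

A = 28.98°, B = 27.37°, C = 123.6°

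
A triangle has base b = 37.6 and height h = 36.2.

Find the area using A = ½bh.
A = ½·b·h = ½·37.6·36.2 = ½·1361.12 = 680.56

Area = 680.56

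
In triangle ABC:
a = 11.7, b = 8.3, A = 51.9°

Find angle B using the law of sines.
a/sin(A) = b/sin(B)  ⇒  sin(B) = b·sin(A)/a = 8.3·sin(51.9°)/11.7
sin(51.9°) ≈ 0.786935
sin(B) ≈ 8.3·0.786935/11.7 ≈ 6.53156/11.7 ≈ 0.558253
B = arcsin(0.558253) ≈ 33.9351°
(Since b ≤ a we need B ≤ A, so the obtuse alternative 180° − 33.9351° ≈ 146.065° is rejected.)

B = 33.94°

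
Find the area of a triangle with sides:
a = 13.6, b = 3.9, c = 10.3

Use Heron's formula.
s = (13.6 + 3.9 + 10.3)/2 = 27.8/2 = 13.9
s − a = 0.3, s − b = 10, s − c = 3.6
s(s−a)(s−b)(s−c) = 13.9·0.3·10·3.6 ≈ 150.12
Area = √150.12 ≈ 12.2523

Area = 12.25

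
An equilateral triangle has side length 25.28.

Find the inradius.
r = Area/s with s the semi-perimeter.
Area = (√3/4)·25.28² = (√3/4)·639.0784 ≈ 0.433013·639.0784 ≈ 276.729
s = 3·25.28/2 = 37.92
r ≈ 276.729/37.92 ≈ 7.29771
(Equivalently r = side/(2√3) = 25.28/3.4641 ≈ 7.29771.)

r = 7.298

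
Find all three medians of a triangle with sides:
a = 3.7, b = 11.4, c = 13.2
Median formula: m_a = ½√(2b² + 2c² − a²) (and cyclically). a² = 13.69, b² = 129.96, c² = 174.24.
m_a = ½√(2·129.96 + 2·174.24 − 13.69) = ½√594.71 ≈ ½·24.3867 ≈ 12.1933
m_b = ½√(2·13.69 + 2·174.24 − 129.96) = ½√245.9 ≈ ½·15.6812 ≈ 7.8406
m_c = ½√(2·13.69 + 2·129.96 − 174.24) = ½√113.06 ≈ ½·10.633 ≈ 5.31648

m_a = 12.19, m_b = 7.841, m_c = 5.316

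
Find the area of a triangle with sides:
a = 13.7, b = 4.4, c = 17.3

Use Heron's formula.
s = (13.7 + 4.4 + 17.3)/2 = 35.4/2 = 17.7
s − a = 4, s − b = 13.3, s − c = 0.4
s(s−a)(s−b)(s−c) = 17.7·4·13.3·0.4 ≈ 376.656
Area = √376.656 ≈ 19.4076

Area = 19.41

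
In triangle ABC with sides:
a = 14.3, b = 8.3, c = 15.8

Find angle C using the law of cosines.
c² = a² + b² − 2ab·cos(C)  ⇒  cos(C) = (a² + b² − c²)/(2ab)
cos(C) = (14.3² + 8.3² − 15.8²)/(2·14.3·8.3) = (204.49 + 68.89 − 249.64)/237.38 = 23.74/237.38 ≈ 0.100008
C = arccos(0.100008) ≈ 84.2603°

C = 84.26°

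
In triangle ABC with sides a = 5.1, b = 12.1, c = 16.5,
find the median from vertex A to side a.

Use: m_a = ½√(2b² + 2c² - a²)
m_a = ½√(2·12.1² + 2·16.5² − 5.1²) = ½√(2·146.41 + 2·272.25 − 26.01) = ½√(292.82 + 544.5 − 26.01) = ½√811.31
√811.31 ≈ 28.4835, so m_a ≈ 14.2418

m_a = 14.24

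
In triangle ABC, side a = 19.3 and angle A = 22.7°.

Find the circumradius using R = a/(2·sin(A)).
R = a/(2·sin(A)) = 19.3/(2·sin(22.7°))
sin(22.7°) ≈ 0.385906
R ≈ 19.3/(2·0.385906) = 19.3/0.771812 ≈ 25.0061

R = 25.01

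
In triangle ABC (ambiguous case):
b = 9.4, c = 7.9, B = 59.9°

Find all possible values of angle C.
b/sin(B) = c/sin(C)  ⇒  sin(C) = c·sin(B)/b = 7.9·sin(59.9°)/9.4
sin(59.9°) ≈ 0.865151
sin(C) ≈ 7.9·0.865151/9.4 ≈ 6.8347/9.4 ≈ 0.727095
Candidate 1: C₁ = arcsin(0.727095) ≈ 46.6434°  →  A = 180° − 59.9° − 46.6434° ≈ 73.4566° > 0, valid
Candidate 2: C₂ = 180° − C₁ ≈ 133.357°  →  A = 180° − 59.9° − 133.357° ≈ -13.2566° ≤ 0, not a valid triangle

C = 46.64° (one solution)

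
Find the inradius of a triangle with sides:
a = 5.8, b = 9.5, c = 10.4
r = Area/s where s is the semi-perimeter.
s = (5.8 + 9.5 + 10.4)/2 = 25.7/2 = 12.85
Area = √(s(s−a)(s−b)(s−c)) = √(12.85·7.05·3.35·2.45) ≈ √743.538 ≈ 27.2679
r ≈ 27.2679/12.85 ≈ 2.12201

r = 2.122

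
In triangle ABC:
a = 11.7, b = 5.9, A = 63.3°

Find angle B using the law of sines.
a/sin(A) = b/sin(B)  ⇒  sin(B) = b·sin(A)/a = 5.9·sin(63.3°)/11.7
sin(63.3°) ≈ 0.893371
sin(B) ≈ 5.9·0.893371/11.7 ≈ 5.27089/11.7 ≈ 0.450504
B = arcsin(0.450504) ≈ 26.776°
(Since b ≤ a we need B ≤ A, so the obtuse alternative 180° − 26.776° ≈ 153.224° is rejected.)

B = 26.78°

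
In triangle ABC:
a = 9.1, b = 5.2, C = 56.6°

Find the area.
Two sides and the included angle (SAS): A = ½·a·b·sin(C) = ½·9.1·5.2·sin(56.6°)
sin(56.6°) ≈ 0.834848
A ≈ ½·47.32·0.834848 = 23.66·0.834848 ≈ 19.7525

Area = 19.75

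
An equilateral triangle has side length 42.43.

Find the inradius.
r = Area/s with s the semi-perimeter.
Area = (√3/4)·42.43² = (√3/4)·1800.3049 ≈ 0.433013·1800.3049 ≈ 779.555
s = 3·42.43/2 = 63.645
r ≈ 779.555/63.645 ≈ 12.2485
(Equivalently r = side/(2√3) = 42.43/3.4641 ≈ 12.2485.)

r = 12.25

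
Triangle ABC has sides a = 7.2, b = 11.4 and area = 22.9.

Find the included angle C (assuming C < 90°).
Area = ½·a·b·sin(C)  ⇒  sin(C) = 2·Area/(a·b) = 2·22.9/(7.2·11.4) = 45.8/82.08 ≈ 0.557992
C = arcsin(0.557992) ≈ 33.9171° (taking the acute solution since C < 90°)

C = 33.92°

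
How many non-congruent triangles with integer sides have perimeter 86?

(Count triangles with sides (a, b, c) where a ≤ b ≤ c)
Let a ≤ b ≤ c with a + b + c = 86. The only binding inequality is a + b > c, i.e. 86 − c > c, so c < 86/2; and c ≥ 86/3 since c is the largest side.
So 29 ≤ c ≤ 42. For each c, b runs from ⌈(86 − c)/2⌉ up to c (then a = 86 − b − c satisfies 1 ≤ a ≤ b automatically), giving c − ⌈(86 − c)/2⌉ + 1 choices.
Summing over c: 1 + 3 + 4 + 6 + … + 19 + 21  (14 terms, c = 29, …, 42) = 154
Check (closed form: nearest integer to p²/48 for even p, (p+3)²/48 for odd p): 86²/48 = 7396/48 ≈ 154.08 → 154

154 triangles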